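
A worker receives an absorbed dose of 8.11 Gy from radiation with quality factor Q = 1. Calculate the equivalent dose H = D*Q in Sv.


H = D * Q
H = 8.11 * 1
H = 8.1100 Sv

8.1100


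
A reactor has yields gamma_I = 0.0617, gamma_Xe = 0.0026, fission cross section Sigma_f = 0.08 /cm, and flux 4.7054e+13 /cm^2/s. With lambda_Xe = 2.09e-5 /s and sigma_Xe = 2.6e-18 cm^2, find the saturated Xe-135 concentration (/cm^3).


Xe_eq = (gamma_I + gamma_Xe) * Sigma_f * phi / (lambda_Xe + sigma_Xe * phi)
Numerator = (0.0617 + 0.0026) * 0.08 * 4.7054e+13 = 2.420458e+11
Denominator = 2.09e-5 + 2.6e-18 * 4.7054e+13 = 1.432404e-04
Xe_eq = 2.420458e+11 / 1.432404e-04 = 1.6898e+15 /cm^3

1.6898e+15


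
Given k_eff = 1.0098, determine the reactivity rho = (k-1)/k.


rho = (k_eff - 1) / k_eff
rho = (1.0098 - 1) / 1.0098
rho = 0.0097049

0.0097049


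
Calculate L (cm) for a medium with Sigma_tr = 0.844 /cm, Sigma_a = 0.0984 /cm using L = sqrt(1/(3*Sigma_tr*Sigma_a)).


D = 1 / (3 * Sigma_tr) = 1 / (3 * 0.844) = 0.3949447 cm
L = sqrt(D / Sigma_a)
L = sqrt(0.3949447 / 0.0984)
L = 2.0034 cm

2.0034


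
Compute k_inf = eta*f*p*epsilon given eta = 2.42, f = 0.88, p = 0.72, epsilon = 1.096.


k_inf = eta * f * p * epsilon
k_inf = 2.42 * 0.88 * 0.72 * 1.096
k_inf = 1.6805

1.6805


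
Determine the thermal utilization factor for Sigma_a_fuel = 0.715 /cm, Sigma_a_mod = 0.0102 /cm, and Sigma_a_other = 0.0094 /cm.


f = Sigma_a_fuel / (Sigma_a_fuel + Sigma_a_mod + Sigma_a_other)
f = 0.715 / (0.715 + 0.0102 + 0.0094)
f = 0.97332

0.97332


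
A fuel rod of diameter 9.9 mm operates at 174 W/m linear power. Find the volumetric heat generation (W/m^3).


r = D / 2 / 1000 = 9.9 / 2 / 1000 = 0.00495 m
q''' = q' / (pi * r^2)
q''' = 174 / (pi * 0.00495^2)
q''' = 2.2604e+06 W/m^3

2.2604e+06


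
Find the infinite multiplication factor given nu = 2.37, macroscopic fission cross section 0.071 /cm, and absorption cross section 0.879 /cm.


k_inf = nu * Sigma_f / Sigma_a
k_inf = 2.37 * 0.071 / 0.879
k_inf = 0.19143

0.19143


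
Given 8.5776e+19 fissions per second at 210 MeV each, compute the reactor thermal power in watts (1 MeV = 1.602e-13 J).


P = fission_rate * E_MeV * 1.602e-13
P = 8.5776e+19 * 210 * 1.602e-13
P = 2.8857e+09 W

2.8857e+09


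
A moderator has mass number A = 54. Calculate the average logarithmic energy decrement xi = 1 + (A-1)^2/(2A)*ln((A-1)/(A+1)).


xi = 1 + (A-1)^2/(2A) * ln((A-1)/(A+1))
xi = 1 + (54-1)^2/(2*54) * ln((54-1)/(54 +1))
xi = 0.036584

0.036584


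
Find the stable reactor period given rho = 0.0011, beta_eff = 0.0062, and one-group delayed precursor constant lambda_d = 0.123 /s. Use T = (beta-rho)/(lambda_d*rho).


T = (beta - rho) / (lambda_d * rho)
T = (0.0062 - 0.0011) / (0.123 * 0.0011)
T = 37.694 s

37.694


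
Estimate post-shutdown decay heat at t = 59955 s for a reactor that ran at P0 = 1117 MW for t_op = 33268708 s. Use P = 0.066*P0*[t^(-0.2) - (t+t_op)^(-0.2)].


P/P0 = 0.066 * [t^(-0.2) - (t + t_op)^(-0.2)]
P/P0 = 0.066 * [59955^(-0.2) - (59955 + 33268708)^(-0.2)]
P/P0 = 0.066 * [0.1107733 - 0.03129222] = 0.005245751
P = 1117 * 0.005245751 = 5.8595 MW

5.8595


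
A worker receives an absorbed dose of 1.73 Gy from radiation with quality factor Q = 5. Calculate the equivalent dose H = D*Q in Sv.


H = D * Q
H = 1.73 * 5
H = 8.6500 Sv

8.6500


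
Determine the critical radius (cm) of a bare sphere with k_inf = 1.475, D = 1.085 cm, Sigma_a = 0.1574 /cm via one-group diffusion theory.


L^2 = D / Sigma_a = 1.085 / 0.1574 = 6.893266 cm^2
B_m^2 = (k_inf - 1) / L^2 = (1.475 - 1) / 6.893266 = 0.06890783 /cm^2
For a bare sphere: B_g = pi/R, so R_c = pi / sqrt(B_m^2)
R_c = pi / sqrt(0.06890783) = 11.968 cm

11.968


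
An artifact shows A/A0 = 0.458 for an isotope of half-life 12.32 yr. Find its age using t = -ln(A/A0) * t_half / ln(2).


lambda = ln(2) / t_half = ln(2) / 12.32 = 0.05626195 /yr
t = -ln(A/A0) / lambda
t = -ln(0.458) / 0.05626195
t = 13.879 yr

13.879


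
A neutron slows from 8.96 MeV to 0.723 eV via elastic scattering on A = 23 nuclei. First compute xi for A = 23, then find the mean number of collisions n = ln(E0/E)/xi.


xi = 1 + (A-1)^2/(2A)*ln((A-1)/(A+1)) = 0.08448899 (for A = 23)
n = ln(E0/E) / xi
n = ln(8.96e6 / 0.723) / 0.08448899
n = ln(1.239281e+07) / 0.08448899 = 193.31

193.31


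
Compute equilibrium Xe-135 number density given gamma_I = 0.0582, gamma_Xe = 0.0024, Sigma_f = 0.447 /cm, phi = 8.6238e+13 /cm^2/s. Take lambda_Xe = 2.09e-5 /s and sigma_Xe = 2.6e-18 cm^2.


Xe_eq = (gamma_I + gamma_Xe) * Sigma_f * phi / (lambda_Xe + sigma_Xe * phi)
Numerator = (0.0582 + 0.0024) * 0.447 * 8.6238e+13 = 2.336032e+12
Denominator = 2.09e-5 + 2.6e-18 * 8.6238e+13 = 2.451188e-04
Xe_eq = 2.336032e+12 / 2.451188e-04 = 9.5302e+15 /cm^3

9.5302e+15


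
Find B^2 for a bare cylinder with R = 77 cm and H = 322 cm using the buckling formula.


B^2 = (2.405/R)^2 + (pi/H)^2
B^2 = (2.405/77)^2 + (pi/322)^2
B^2 = 0.0010707 /cm^2

0.0010707


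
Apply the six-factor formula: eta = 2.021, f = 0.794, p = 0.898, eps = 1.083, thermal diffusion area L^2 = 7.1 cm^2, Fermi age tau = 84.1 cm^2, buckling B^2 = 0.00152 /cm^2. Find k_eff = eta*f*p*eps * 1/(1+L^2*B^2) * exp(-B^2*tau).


k_inf = eta*f*p*eps = 2.021*0.794*0.898*1.083 = 1.560600
P_TNL = 1/(1 + L^2*B^2) = 1/(1 + 7.1*0.00152) = 0.9893232
P_FNL = exp(-B^2*tau) = exp(-0.00152*84.1) = 0.8800012
k_eff = k_inf * P_TNL * P_FNL = 1.560600 * 0.9893232 * 0.8800012
k_eff = 1.3587

1.3587


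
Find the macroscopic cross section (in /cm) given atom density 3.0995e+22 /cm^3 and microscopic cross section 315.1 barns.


Sigma = N * sigma_barns * 1e-24
Sigma = 3.0995e+22 * 315.1 * 1e-24
Sigma = 9.7665 /cm

9.7665


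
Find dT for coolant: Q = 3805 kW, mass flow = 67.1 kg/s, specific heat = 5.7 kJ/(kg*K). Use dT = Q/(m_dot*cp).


dT = Q / (m_dot * cp)
dT = 3805 / (67.1 * 5.7)
dT = 9.9485 C

9.9485


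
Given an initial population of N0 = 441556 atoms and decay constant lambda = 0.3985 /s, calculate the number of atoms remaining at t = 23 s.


N = N0 * exp(-lambda * t)
N = 441556 * exp(-0.3985 * 23)
N = 46.181

46.181


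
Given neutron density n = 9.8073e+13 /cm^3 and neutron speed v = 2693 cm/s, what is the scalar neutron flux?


phi = n * v
phi = 9.8073e+13 * 2693
phi = 2.6411e+17 /cm^2/s

2.6411e+17


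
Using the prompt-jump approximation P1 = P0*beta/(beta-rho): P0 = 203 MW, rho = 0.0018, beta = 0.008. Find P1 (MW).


P1/P0 = beta / (beta - rho)
P1/P0 = 0.008 / (0.008 - 0.0018) = 1.290323
P1 = 203 * 1.290323 = 261.94 MW

261.94


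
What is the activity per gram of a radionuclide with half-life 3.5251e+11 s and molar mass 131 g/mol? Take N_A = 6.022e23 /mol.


lambda = ln(2) / t_half = ln(2) / 3.5251e+11 = 1.966319e-12 /s
SA = lambda * N_A / M
SA = 1.966319e-12 * 6.022e23 / 131
SA = 9.0391e+09 Bq/g

9.0391e+09


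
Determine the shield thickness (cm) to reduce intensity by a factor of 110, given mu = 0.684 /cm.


x = ln(factor) / mu
x = ln(110) / 0.684
x = 6.8720 cm

6.8720


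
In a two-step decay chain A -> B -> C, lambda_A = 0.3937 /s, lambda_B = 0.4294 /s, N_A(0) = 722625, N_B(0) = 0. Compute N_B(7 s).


N_B(t) = lambda_A * N_A0 / (lambda_B - lambda_A) * [exp(-lambda_A*t) - exp(-lambda_B*t)]
exp(-0.3937*7) = 0.06355180; exp(-0.4294*7) = 0.04949914
N_B = 0.3937 * 722625 / (0.4294 - 0.3937) * (0.06355180 - 0.04949914)
N_B = 111987

111987


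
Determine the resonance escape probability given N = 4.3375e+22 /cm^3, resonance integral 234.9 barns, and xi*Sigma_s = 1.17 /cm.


p = exp(-N * I * 1e-24 / (xi*Sigma_s))
p = exp(-4.3375e+22 * 234.9 * 1e-24 / 1.17)
p = 1.6520e-04

1.6520e-04


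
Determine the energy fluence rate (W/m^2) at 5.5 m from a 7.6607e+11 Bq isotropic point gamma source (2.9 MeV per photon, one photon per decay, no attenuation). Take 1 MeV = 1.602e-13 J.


psi = A * E * 1.602e-13 / (4*pi*r^2)
psi = 7.6607e+11 * 2.9 * 1.602e-13 / (4*pi*5.5^2)
psi = 9.3625e-04 W/m^2

9.3625e-04


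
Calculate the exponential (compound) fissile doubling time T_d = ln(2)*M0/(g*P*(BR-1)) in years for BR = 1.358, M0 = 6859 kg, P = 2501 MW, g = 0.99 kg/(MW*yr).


Breeding gain G = BR - 1 = 1.358 - 1 = 0.358
Fissile production rate = g * P * G = 0.99 * 2501 * 0.358 = 886.40442 kg/yr
T_d = ln(2) * M0 / (g * P * G)
T_d = ln(2) * 6859 / 886.40442 = 5.3636 yr

5.3636


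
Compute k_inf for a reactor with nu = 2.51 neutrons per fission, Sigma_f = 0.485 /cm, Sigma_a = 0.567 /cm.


k_inf = nu * Sigma_f / Sigma_a
k_inf = 2.51 * 0.485 / 0.567
k_inf = 2.1470

2.1470


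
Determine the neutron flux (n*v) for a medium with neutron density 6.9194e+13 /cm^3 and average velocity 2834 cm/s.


phi = n * v
phi = 6.9194e+13 * 2834
phi = 1.9610e+17 /cm^2/s

1.9610e+17


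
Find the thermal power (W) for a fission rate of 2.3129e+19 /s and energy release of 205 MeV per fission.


P = fission_rate * E_MeV * 1.602e-13
P = 2.3129e+19 * 205 * 1.602e-13
P = 7.5958e+08 W

7.5958e+08


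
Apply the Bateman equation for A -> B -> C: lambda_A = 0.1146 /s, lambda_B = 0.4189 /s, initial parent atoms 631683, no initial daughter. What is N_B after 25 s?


N_B(t) = lambda_A * N_A0 / (lambda_B - lambda_A) * [exp(-lambda_A*t) - exp(-lambda_B*t)]
exp(-0.1146*25) = 0.05698313; exp(-0.4189*25) = 2.830421e-05
N_B = 0.1146 * 631683 / (0.4189 - 0.1146) * (0.05698313 - 2.830421e-05)
N_B = 13549

13549


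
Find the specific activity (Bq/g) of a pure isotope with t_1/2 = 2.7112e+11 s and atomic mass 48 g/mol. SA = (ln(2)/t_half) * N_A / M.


lambda = ln(2) / t_half = ln(2) / 2.7112e+11 = 2.556607e-12 /s
SA = lambda * N_A / M
SA = 2.556607e-12 * 6.022e23 / 48
SA = 3.2075e+10 Bq/g

3.2075e+10


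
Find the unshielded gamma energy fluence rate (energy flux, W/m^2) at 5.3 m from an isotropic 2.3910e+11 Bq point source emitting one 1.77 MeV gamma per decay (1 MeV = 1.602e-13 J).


psi = A * E * 1.602e-13 / (4*pi*r^2)
psi = 2.3910e+11 * 1.77 * 1.602e-13 / (4*pi*5.3^2)
psi = 1.9207e-04 W/m^2

1.9207e-04


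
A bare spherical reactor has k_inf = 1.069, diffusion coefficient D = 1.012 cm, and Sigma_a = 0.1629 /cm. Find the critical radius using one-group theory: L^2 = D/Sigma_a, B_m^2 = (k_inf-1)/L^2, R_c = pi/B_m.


L^2 = D / Sigma_a = 1.012 / 0.1629 = 6.212400 cm^2
B_m^2 = (k_inf - 1) / L^2 = (1.069 - 1) / 6.212400 = 0.01110682 /cm^2
For a bare sphere: B_g = pi/R, so R_c = pi / sqrt(B_m^2)
R_c = pi / sqrt(0.01110682) = 29.810 cm

29.810


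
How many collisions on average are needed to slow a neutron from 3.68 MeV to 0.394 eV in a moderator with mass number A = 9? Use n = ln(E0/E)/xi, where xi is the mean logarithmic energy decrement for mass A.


xi = 1 + (A-1)^2/(2A)*ln((A-1)/(A+1)) = 0.2066007 (for A = 9)
n = ln(E0/E) / xi
n = ln(3.68e6 / 0.394) / 0.2066007
n = ln(9.340102e+06) / 0.2066007 = 77.685

77.685


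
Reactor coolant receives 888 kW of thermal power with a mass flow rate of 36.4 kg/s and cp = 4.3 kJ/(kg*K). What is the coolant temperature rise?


dT = Q / (m_dot * cp)
dT = 888 / (36.4 * 4.3)
dT = 5.6734 C

5.6734


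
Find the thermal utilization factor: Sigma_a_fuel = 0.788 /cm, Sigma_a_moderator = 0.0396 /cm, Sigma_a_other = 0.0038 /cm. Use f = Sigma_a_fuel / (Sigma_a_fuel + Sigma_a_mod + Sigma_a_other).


f = Sigma_a_fuel / (Sigma_a_fuel + Sigma_a_mod + Sigma_a_other)
f = 0.788 / (0.788 + 0.0396 + 0.0038)
f = 0.94780

0.94780


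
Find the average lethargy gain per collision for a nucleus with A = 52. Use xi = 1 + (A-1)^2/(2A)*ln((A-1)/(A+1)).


xi = 1 + (A-1)^2/(2A) * ln((A-1)/(A+1))
xi = 1 + (52-1)^2/(2*52) * ln((52-1)/(52 +1))
xi = 0.037973

0.037973


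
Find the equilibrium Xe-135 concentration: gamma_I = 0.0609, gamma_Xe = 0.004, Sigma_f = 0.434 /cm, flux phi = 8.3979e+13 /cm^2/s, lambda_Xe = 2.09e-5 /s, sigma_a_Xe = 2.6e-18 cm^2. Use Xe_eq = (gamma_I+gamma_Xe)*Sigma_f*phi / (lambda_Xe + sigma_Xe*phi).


Xe_eq = (gamma_I + gamma_Xe) * Sigma_f * phi / (lambda_Xe + sigma_Xe * phi)
Numerator = (0.0609 + 0.004) * 0.434 * 8.3979e+13 = 2.365403e+12
Denominator = 2.09e-5 + 2.6e-18 * 8.3979e+13 = 2.392454e-04
Xe_eq = 2.365403e+12 / 2.392454e-04 = 9.8869e+15 /cm^3

9.8869e+15


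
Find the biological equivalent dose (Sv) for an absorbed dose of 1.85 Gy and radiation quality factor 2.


H = D * Q
H = 1.85 * 2
H = 3.7000 Sv

3.7000


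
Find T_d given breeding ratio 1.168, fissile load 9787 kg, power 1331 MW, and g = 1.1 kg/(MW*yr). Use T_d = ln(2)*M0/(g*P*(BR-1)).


Breeding gain G = BR - 1 = 1.168 - 1 = 0.168
Fissile production rate = g * P * G = 1.1 * 1331 * 0.168 = 245.9688 kg/yr
T_d = ln(2) * M0 / (g * P * G)
T_d = ln(2) * 9787 / 245.9688 = 27.580 yr

27.580


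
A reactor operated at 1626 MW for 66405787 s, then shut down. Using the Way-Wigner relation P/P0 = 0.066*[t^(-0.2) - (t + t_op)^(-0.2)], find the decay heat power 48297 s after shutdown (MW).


P/P0 = 0.066 * [t^(-0.2) - (t + t_op)^(-0.2)]
P/P0 = 0.066 * [48297^(-0.2) - (48297 + 66405787)^(-0.2)]
P/P0 = 0.066 * [0.1156687 - 0.02725811] = 0.005835099
P = 1626 * 0.005835099 = 9.4879 MW

9.4879


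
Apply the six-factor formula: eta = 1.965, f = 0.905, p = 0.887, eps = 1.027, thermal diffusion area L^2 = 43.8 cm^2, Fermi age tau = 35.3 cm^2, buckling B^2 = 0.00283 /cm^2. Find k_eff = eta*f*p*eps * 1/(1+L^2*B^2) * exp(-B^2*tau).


k_inf = eta*f*p*eps = 1.965*0.905*0.887*1.027 = 1.619963
P_TNL = 1/(1 + L^2*B^2) = 1/(1 + 43.8*0.00283) = 0.8897161
P_FNL = exp(-B^2*tau) = exp(-0.00283*35.3) = 0.9049288
k_eff = k_inf * P_TNL * P_FNL = 1.619963 * 0.8897161 * 0.9049288
k_eff = 1.3043

1.3043


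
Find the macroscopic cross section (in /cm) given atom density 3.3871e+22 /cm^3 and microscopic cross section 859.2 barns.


Sigma = N * sigma_barns * 1e-24
Sigma = 3.3871e+22 * 859.2 * 1e-24
Sigma = 29.102 /cm

29.102


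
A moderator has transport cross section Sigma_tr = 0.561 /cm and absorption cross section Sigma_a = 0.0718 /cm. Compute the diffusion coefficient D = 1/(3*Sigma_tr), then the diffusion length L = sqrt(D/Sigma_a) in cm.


D = 1 / (3 * Sigma_tr) = 1 / (3 * 0.561) = 0.5941771 cm
L = sqrt(D / Sigma_a)
L = sqrt(0.5941771 / 0.0718)
L = 2.8767 cm

2.8767


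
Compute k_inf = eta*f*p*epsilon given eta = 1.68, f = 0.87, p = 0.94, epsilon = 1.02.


k_inf = eta * f * p * epsilon
k_inf = 1.68 * 0.87 * 0.94 * 1.02
k_inf = 1.4014

1.4014


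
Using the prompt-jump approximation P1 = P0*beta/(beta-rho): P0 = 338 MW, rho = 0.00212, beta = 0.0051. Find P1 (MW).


P1/P0 = beta / (beta - rho)
P1/P0 = 0.0051 / (0.0051 - 0.00212) = 1.711409
P1 = 338 * 1.711409 = 578.46 MW

578.46


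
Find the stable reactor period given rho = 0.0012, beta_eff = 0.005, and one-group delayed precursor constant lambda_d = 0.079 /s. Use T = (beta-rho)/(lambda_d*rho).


T = (beta - rho) / (lambda_d * rho)
T = (0.005 - 0.0012) / (0.079 * 0.0012)
T = 40.084 s

40.084


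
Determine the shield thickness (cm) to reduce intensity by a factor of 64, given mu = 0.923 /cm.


x = ln(factor) / mu
x = ln(64) / 0.923
x = 4.5058 cm

4.5058


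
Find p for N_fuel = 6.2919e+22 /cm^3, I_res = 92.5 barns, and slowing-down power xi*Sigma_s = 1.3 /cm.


p = exp(-N * I * 1e-24 / (xi*Sigma_s))
p = exp(-6.2919e+22 * 92.5 * 1e-24 / 1.3)
p = 0.011368

0.011368


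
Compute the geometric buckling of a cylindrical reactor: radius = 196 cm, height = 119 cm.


B^2 = (2.405/R)^2 + (pi/H)^2
B^2 = (2.405/196)^2 + (pi/119)^2
B^2 = 8.4752e-04 /cm^2

8.4752e-04


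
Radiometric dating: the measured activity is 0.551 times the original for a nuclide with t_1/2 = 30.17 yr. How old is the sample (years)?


lambda = ln(2) / t_half = ln(2) / 30.17 = 0.02297472 /yr
t = -ln(A/A0) / lambda
t = -ln(0.551) / 0.02297472
t = 25.942 yr

25.942


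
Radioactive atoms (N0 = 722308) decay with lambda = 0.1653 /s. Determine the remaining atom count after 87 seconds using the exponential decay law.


N = N0 * exp(-lambda * t)
N = 722308 * exp(-0.1653 * 87)
N = 0.41029

0.41029


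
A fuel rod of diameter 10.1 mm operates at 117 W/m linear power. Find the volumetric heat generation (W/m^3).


r = D / 2 / 1000 = 10.1 / 2 / 1000 = 0.00505 m
q''' = q' / (pi * r^2)
q''' = 117 / (pi * 0.00505^2)
q''' = 1.4603e+06 W/m^3

1.4603e+06


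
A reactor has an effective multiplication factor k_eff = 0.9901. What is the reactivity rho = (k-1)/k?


rho = (k_eff - 1) / k_eff
rho = (0.9901 - 1) / 0.9901
rho = -0.0099990

-0.0099990


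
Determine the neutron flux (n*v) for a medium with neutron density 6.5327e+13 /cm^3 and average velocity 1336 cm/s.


phi = n * v
phi = 6.5327e+13 * 1336
phi = 8.7277e+16 /cm^2/s

8.7277e+16


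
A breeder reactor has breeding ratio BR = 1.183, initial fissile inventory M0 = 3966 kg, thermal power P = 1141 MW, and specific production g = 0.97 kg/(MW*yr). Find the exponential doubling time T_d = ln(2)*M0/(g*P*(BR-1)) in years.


Breeding gain G = BR - 1 = 1.183 - 1 = 0.183
Fissile production rate = g * P * G = 0.97 * 1141 * 0.183 = 202.53891 kg/yr
T_d = ln(2) * M0 / (g * P * G)
T_d = ln(2) * 3966 / 202.53891 = 13.573 yr

13.573


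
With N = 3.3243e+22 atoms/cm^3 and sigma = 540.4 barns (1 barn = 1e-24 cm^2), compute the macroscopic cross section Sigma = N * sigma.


Sigma = N * sigma_barns * 1e-24
Sigma = 3.3243e+22 * 540.4 * 1e-24
Sigma = 17.965 /cm

17.965


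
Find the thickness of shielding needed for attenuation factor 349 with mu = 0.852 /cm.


x = ln(factor) / mu
x = ln(349) / 0.852
x = 6.8722 cm

6.8722


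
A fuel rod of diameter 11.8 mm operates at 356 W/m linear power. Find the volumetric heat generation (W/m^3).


r = D / 2 / 1000 = 11.8 / 2 / 1000 = 0.0059 m
q''' = q' / (pi * r^2)
q''' = 356 / (pi * 0.0059^2)
q''' = 3.2553e+06 W/m^3

3.2553e+06


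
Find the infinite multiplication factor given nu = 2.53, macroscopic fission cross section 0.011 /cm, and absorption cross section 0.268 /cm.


k_inf = nu * Sigma_f / Sigma_a
k_inf = 2.53 * 0.011 / 0.268
k_inf = 0.10384

0.10384


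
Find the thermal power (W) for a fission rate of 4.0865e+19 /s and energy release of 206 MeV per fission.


P = fission_rate * E_MeV * 1.602e-13
P = 4.0865e+19 * 206 * 1.602e-13
P = 1.3486e+09 W

1.3486e+09


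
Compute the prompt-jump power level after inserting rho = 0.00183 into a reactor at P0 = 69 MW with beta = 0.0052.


P1/P0 = beta / (beta - rho)
P1/P0 = 0.0052 / (0.0052 - 0.00183) = 1.543027
P1 = 69 * 1.543027 = 106.47 MW

106.47


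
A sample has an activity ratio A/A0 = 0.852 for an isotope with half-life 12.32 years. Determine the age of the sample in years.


lambda = ln(2) / t_half = ln(2) / 12.32 = 0.05626195 /yr
t = -ln(A/A0) / lambda
t = -ln(0.852) / 0.05626195
t = 2.8468 yr

2.8468


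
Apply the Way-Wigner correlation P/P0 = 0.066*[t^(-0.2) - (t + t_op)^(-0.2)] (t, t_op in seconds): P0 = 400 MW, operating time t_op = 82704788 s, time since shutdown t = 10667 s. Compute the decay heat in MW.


P/P0 = 0.066 * [t^(-0.2) - (t + t_op)^(-0.2)]
P/P0 = 0.066 * [10667^(-0.2) - (10667 + 82704788)^(-0.2)]
P/P0 = 0.066 * [0.1564558 - 0.02609052] = 0.008604108
P = 400 * 0.008604108 = 3.4416 MW

3.4416


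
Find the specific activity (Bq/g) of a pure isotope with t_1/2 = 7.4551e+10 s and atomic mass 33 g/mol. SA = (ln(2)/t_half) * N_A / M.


lambda = ln(2) / t_half = ln(2) / 7.4551e+10 = 9.297624e-12 /s
SA = lambda * N_A / M
SA = 9.297624e-12 * 6.022e23 / 33
SA = 1.6967e+11 Bq/g

1.6967e+11


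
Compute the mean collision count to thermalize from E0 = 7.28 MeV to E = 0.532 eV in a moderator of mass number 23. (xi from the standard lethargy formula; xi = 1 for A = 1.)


xi = 1 + (A-1)^2/(2A)*ln((A-1)/(A+1)) = 0.08448899 (for A = 23)
n = ln(E0/E) / xi
n = ln(7.28e6 / 0.532) / 0.08448899
n = ln(1.368421e+07) / 0.08448899 = 194.48

194.48


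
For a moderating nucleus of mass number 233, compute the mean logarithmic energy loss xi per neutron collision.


xi = 1 + (A-1)^2/(2A) * ln((A-1)/(A+1))
xi = 1 + (233-1)^2/(2*233) * ln((233-1)/(233 +1))
xi = 0.0085592

0.0085592


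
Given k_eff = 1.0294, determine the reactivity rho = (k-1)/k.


rho = (k_eff - 1) / k_eff
rho = (1.0294 - 1) / 1.0294
rho = 0.028560

0.028560


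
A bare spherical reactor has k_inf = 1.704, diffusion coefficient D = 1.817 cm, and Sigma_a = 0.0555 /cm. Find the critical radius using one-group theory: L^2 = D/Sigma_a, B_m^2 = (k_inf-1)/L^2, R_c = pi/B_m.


L^2 = D / Sigma_a = 1.817 / 0.0555 = 32.73874 cm^2
B_m^2 = (k_inf - 1) / L^2 = (1.704 - 1) / 32.73874 = 0.02150358 /cm^2
For a bare sphere: B_g = pi/R, so R_c = pi / sqrt(B_m^2)
R_c = pi / sqrt(0.02150358) = 21.424 cm

21.424


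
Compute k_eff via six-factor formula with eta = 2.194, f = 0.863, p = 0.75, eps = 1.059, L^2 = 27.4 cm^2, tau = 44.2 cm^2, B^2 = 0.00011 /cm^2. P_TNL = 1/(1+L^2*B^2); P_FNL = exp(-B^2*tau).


k_inf = eta*f*p*eps = 2.194*0.863*0.75*1.059 = 1.503850
P_TNL = 1/(1 + L^2*B^2) = 1/(1 + 27.4*0.00011) = 0.9969951
P_FNL = exp(-B^2*tau) = exp(-0.00011*44.2) = 0.9951498
k_eff = k_inf * P_TNL * P_FNL = 1.503850 * 0.9969951 * 0.9951498
k_eff = 1.4921

1.4921


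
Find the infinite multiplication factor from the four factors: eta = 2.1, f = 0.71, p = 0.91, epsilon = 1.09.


k_inf = eta * f * p * epsilon
k_inf = 2.1 * 0.71 * 0.91 * 1.09
k_inf = 1.4789

1.4789


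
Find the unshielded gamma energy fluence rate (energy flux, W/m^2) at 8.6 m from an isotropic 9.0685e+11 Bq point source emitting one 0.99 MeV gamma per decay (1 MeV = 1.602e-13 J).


psi = A * E * 1.602e-13 / (4*pi*r^2)
psi = 9.0685e+11 * 0.99 * 1.602e-13 / (4*pi*8.6^2)
psi = 1.5475e-04 W/m^2

1.5475e-04


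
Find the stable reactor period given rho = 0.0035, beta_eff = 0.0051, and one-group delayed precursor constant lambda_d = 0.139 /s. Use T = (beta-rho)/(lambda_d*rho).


T = (beta - rho) / (lambda_d * rho)
T = (0.0051 - 0.0035) / (0.139 * 0.0035)
T = 3.2888 s

3.2888


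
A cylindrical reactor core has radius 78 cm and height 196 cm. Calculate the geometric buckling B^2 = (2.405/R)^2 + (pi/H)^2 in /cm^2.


B^2 = (2.405/R)^2 + (pi/H)^2
B^2 = (2.405/78)^2 + (pi/196)^2
B^2 = 0.0012076 /cm^2

0.0012076


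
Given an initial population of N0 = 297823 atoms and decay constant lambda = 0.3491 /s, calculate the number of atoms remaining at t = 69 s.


N = N0 * exp(-lambda * t)
N = 297823 * exp(-0.3491 * 69)
N = 1.0297e-05

1.0297e-05


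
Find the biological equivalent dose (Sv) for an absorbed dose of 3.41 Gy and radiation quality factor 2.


H = D * Q
H = 3.41 * 2
H = 6.8200 Sv

6.8200


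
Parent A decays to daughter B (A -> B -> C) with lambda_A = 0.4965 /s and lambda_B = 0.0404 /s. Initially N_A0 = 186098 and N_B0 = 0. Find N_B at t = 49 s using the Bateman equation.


N_B(t) = lambda_A * N_A0 / (lambda_B - lambda_A) * [exp(-lambda_A*t) - exp(-lambda_B*t)]
exp(-0.4965*49) = 2.718108e-11; exp(-0.0404*49) = 0.1381245
N_B = 0.4965 * 186098 / (0.0404 - 0.4965) * (2.718108e-11 - 0.1381245)
N_B = 27982

27982


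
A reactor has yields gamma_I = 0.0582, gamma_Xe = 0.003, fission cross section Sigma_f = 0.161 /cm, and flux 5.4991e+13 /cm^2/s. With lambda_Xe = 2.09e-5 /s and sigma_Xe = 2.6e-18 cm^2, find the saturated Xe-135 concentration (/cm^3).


Xe_eq = (gamma_I + gamma_Xe) * Sigma_f * phi / (lambda_Xe + sigma_Xe * phi)
Numerator = (0.0582 + 0.003) * 0.161 * 5.4991e+13 = 5.418373e+11
Denominator = 2.09e-5 + 2.6e-18 * 5.4991e+13 = 1.638766e-04
Xe_eq = 5.418373e+11 / 1.638766e-04 = 3.3064e+15 /cm^3

3.3064e+15


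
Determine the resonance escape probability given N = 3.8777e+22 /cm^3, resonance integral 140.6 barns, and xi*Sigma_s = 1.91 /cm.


p = exp(-N * I * 1e-24 / (xi*Sigma_s))
p = exp(-3.8777e+22 * 140.6 * 1e-24 / 1.91)
p = 0.057586

0.057586


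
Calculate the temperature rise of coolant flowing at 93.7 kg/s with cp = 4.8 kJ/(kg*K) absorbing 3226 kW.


dT = Q / (m_dot * cp)
dT = 3226 / (93.7 * 4.8)
dT = 7.1727 C

7.1727


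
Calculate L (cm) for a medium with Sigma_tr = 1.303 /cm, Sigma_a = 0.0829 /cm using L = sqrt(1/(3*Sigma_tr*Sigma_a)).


D = 1 / (3 * Sigma_tr) = 1 / (3 * 1.303) = 0.2558199 cm
L = sqrt(D / Sigma_a)
L = sqrt(0.2558199 / 0.0829)
L = 1.7567 cm

1.7567


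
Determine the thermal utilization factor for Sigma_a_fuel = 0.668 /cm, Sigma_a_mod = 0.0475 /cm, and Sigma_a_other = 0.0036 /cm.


f = Sigma_a_fuel / (Sigma_a_fuel + Sigma_a_mod + Sigma_a_other)
f = 0.668 / (0.668 + 0.0475 + 0.0036)
f = 0.92894

0.92894


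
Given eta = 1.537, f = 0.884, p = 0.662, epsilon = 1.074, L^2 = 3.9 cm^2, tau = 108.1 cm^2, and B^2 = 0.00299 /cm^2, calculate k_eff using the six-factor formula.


k_inf = eta*f*p*eps = 1.537*0.884*0.662*1.074 = 0.9660251
P_TNL = 1/(1 + L^2*B^2) = 1/(1 + 3.9*0.00299) = 0.9884734
P_FNL = exp(-B^2*tau) = exp(-0.00299*108.1) = 0.7238153
k_eff = k_inf * P_TNL * P_FNL = 0.9660251 * 0.9884734 * 0.7238153
k_eff = 0.69116

0.69116


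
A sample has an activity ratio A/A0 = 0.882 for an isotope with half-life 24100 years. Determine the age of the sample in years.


lambda = ln(2) / t_half = ln(2) / 24100 = 2.876129e-05 /yr
t = -ln(A/A0) / lambda
t = -ln(0.882) / 2.876129e-05
t = 4365.7 yr

4365.7


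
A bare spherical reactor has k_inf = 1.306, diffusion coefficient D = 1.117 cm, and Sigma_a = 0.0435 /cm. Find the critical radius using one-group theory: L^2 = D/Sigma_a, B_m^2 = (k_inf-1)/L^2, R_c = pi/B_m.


L^2 = D / Sigma_a = 1.117 / 0.0435 = 25.67816 cm^2
B_m^2 = (k_inf - 1) / L^2 = (1.306 - 1) / 25.67816 = 0.01191674 /cm^2
For a bare sphere: B_g = pi/R, so R_c = pi / sqrt(B_m^2)
R_c = pi / sqrt(0.01191674) = 28.779 cm

28.779


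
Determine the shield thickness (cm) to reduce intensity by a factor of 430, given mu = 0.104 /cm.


x = ln(factor) / mu
x = ln(430) / 0.104
x = 58.306 cm

58.306


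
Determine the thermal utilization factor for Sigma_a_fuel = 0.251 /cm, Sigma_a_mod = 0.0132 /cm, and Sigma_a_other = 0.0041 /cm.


f = Sigma_a_fuel / (Sigma_a_fuel + Sigma_a_mod + Sigma_a_other)
f = 0.251 / (0.251 + 0.0132 + 0.0041)
f = 0.93552

0.93552


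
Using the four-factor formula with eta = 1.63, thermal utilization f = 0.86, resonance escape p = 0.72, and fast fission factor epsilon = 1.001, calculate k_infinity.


k_inf = eta * f * p * epsilon
k_inf = 1.63 * 0.86 * 0.72 * 1.001
k_inf = 1.0103

1.0103


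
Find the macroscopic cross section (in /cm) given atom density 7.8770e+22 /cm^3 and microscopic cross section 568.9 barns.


Sigma = N * sigma_barns * 1e-24
Sigma = 7.8770e+22 * 568.9 * 1e-24
Sigma = 44.812 /cm

44.812


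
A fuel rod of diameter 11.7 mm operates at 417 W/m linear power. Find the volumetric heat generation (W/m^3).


r = D / 2 / 1000 = 11.7 / 2 / 1000 = 0.00585 m
q''' = q' / (pi * r^2)
q''' = 417 / (pi * 0.00585^2)
q''' = 3.8786e+06 W/m^3

3.8786e+06


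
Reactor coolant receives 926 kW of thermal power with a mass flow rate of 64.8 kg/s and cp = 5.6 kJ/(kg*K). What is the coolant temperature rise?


dT = Q / (m_dot * cp)
dT = 926 / (64.8 * 5.6)
dT = 2.5518 C

2.5518


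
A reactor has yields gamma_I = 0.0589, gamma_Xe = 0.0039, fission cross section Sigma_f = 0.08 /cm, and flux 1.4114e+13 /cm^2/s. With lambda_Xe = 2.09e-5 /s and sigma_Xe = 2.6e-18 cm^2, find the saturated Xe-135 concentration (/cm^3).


Xe_eq = (gamma_I + gamma_Xe) * Sigma_f * phi / (lambda_Xe + sigma_Xe * phi)
Numerator = (0.0589 + 0.0039) * 0.08 * 1.4114e+13 = 7.090874e+10
Denominator = 2.09e-5 + 2.6e-18 * 1.4114e+13 = 5.759640e-05
Xe_eq = 7.090874e+10 / 5.759640e-05 = 1.2311e+15 /cm^3

1.2311e+15


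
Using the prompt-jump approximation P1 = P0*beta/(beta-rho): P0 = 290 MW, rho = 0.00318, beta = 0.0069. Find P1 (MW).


P1/P0 = beta / (beta - rho)
P1/P0 = 0.0069 / (0.0069 - 0.00318) = 1.854839
P1 = 290 * 1.854839 = 537.90 MW

537.90


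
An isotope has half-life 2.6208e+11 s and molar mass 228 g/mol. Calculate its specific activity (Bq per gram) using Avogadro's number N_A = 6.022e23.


lambda = ln(2) / t_half = ln(2) / 2.6208e+11 = 2.644792e-12 /s
SA = lambda * N_A / M
SA = 2.644792e-12 * 6.022e23 / 228
SA = 6.9855e+09 Bq/g

6.9855e+09


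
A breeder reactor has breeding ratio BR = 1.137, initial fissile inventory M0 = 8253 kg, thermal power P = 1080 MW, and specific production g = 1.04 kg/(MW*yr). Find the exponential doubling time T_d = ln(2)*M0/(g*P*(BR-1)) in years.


Breeding gain G = BR - 1 = 1.137 - 1 = 0.137
Fissile production rate = g * P * G = 1.04 * 1080 * 0.137 = 153.8784 kg/yr
T_d = ln(2) * M0 / (g * P * G)
T_d = ln(2) * 8253 / 153.8784 = 37.176 yr

37.176


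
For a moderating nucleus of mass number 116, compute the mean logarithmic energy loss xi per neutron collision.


xi = 1 + (A-1)^2/(2A) * ln((A-1)/(A+1))
xi = 1 + (116-1)^2/(2*116) * ln((116-1)/(116 +1))
xi = 0.017143

0.017143


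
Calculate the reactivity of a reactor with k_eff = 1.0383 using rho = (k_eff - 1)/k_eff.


rho = (k_eff - 1) / k_eff
rho = (1.0383 - 1) / 1.0383
rho = 0.036887

0.036887


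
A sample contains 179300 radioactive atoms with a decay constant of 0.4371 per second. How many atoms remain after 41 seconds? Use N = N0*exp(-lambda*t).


N = N0 * exp(-lambda * t)
N = 179300 * exp(-0.4371 * 41)
N = 0.0029549

0.0029549


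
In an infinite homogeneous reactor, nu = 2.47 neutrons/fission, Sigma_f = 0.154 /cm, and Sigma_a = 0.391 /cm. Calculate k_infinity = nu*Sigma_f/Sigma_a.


k_inf = nu * Sigma_f / Sigma_a
k_inf = 2.47 * 0.154 / 0.391
k_inf = 0.97284

0.97284


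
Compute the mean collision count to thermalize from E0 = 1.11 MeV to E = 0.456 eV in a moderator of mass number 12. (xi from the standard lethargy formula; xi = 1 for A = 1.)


xi = 1 + (A-1)^2/(2A)*ln((A-1)/(A+1)) = 0.1577690 (for A = 12)
n = ln(E0/E) / xi
n = ln(1.11e6 / 0.456) / 0.1577690
n = ln(2.434211e+06) / 0.1577690 = 93.207

93.207


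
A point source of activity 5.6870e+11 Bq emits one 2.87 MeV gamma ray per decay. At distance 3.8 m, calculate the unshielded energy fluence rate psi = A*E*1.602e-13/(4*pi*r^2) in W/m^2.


psi = A * E * 1.602e-13 / (4*pi*r^2)
psi = 5.6870e+11 * 2.87 * 1.602e-13 / (4*pi*3.8^2)
psi = 0.0014410 W/m^2

0.0014410


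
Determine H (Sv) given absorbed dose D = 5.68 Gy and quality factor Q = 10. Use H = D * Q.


H = D * Q
H = 5.68 * 10
H = 56.800 Sv

56.800


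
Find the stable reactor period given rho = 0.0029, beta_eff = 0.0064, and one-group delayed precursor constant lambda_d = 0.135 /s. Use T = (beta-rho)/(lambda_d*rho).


T = (beta - rho) / (lambda_d * rho)
T = (0.0064 - 0.0029) / (0.135 * 0.0029)
T = 8.9400 s

8.9400


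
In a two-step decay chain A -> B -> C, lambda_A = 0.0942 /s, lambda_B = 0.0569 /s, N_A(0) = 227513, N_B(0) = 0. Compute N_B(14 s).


N_B(t) = lambda_A * N_A0 / (lambda_B - lambda_A) * [exp(-lambda_A*t) - exp(-lambda_B*t)]
exp(-0.0942*14) = 0.2674561; exp(-0.0569*14) = 0.4508593
N_B = 0.0942 * 227513 / (0.0569 - 0.0942) * (0.2674561 - 0.4508593)
N_B = 105379

105379


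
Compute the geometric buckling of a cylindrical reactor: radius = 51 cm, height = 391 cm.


B^2 = (2.405/R)^2 + (pi/H)^2
B^2 = (2.405/51)^2 + (pi/391)^2
B^2 = 0.0022883 /cm^2

0.0022883


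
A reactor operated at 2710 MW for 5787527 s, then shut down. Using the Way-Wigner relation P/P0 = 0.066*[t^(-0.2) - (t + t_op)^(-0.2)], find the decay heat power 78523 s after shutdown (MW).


P/P0 = 0.066 * [t^(-0.2) - (t + t_op)^(-0.2)]
P/P0 = 0.066 * [78523^(-0.2) - (78523 + 5787527)^(-0.2)]
P/P0 = 0.066 * [0.1049544 - 0.04429257] = 0.004003681
P = 2710 * 0.004003681 = 10.850 MW

10.850


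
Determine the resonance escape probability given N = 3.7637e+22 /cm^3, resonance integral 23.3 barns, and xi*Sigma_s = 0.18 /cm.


p = exp(-N * I * 1e-24 / (xi*Sigma_s))
p = exp(-3.7637e+22 * 23.3 * 1e-24 / 0.18)
p = 0.0076588

0.0076588


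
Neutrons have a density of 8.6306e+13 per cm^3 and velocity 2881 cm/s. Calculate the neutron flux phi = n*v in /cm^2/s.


phi = n * v
phi = 8.6306e+13 * 2881
phi = 2.4865e+17 /cm^2/s

2.4865e+17


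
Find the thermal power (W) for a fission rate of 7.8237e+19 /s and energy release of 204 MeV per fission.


P = fission_rate * E_MeV * 1.602e-13
P = 7.8237e+19 * 204 * 1.602e-13
P = 2.5568e+09 W

2.5568e+09


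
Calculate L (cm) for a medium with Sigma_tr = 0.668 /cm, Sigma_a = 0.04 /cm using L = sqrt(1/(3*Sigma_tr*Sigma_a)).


D = 1 / (3 * Sigma_tr) = 1 / (3 * 0.668) = 0.4990020 cm
L = sqrt(D / Sigma_a)
L = sqrt(0.4990020 / 0.04)
L = 3.5320 cm

3.5320


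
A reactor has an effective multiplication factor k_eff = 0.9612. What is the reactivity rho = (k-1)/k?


rho = (k_eff - 1) / k_eff
rho = (0.9612 - 1) / 0.9612
rho = -0.040366

-0.040366


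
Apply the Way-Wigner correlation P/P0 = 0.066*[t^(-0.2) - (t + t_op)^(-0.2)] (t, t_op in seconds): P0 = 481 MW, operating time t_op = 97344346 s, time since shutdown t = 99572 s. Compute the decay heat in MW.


P/P0 = 0.066 * [t^(-0.2) - (t + t_op)^(-0.2)]
P/P0 = 0.066 * [99572^(-0.2) - (99572 + 97344346)^(-0.2)]
P/P0 = 0.066 * [0.1000858 - 0.02524928] = 0.004939210
P = 481 * 0.004939210 = 2.3758 MW

2.3758


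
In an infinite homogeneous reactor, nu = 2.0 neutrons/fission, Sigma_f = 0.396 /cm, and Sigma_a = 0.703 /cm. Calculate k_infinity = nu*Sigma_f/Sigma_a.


k_inf = nu * Sigma_f / Sigma_a
k_inf = 2.0 * 0.396 / 0.703
k_inf = 1.1266

1.1266


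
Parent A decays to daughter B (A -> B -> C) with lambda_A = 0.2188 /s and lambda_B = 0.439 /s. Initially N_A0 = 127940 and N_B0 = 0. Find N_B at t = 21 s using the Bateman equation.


N_B(t) = lambda_A * N_A0 / (lambda_B - lambda_A) * [exp(-lambda_A*t) - exp(-lambda_B*t)]
exp(-0.2188*21) = 0.01010424; exp(-0.439*21) = 9.913778e-05
N_B = 0.2188 * 127940 / (0.439 - 0.2188) * (0.01010424 - 9.913778e-05)
N_B = 1271.9

1271.9


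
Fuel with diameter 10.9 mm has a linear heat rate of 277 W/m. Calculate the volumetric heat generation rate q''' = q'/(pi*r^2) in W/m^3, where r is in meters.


r = D / 2 / 1000 = 10.9 / 2 / 1000 = 0.00545 m
q''' = q' / (pi * r^2)
q''' = 277 / (pi * 0.00545^2)
q''' = 2.9685e+06 W/m^3

2.9685e+06


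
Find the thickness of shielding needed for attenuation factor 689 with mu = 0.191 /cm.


x = ln(factor) / mu
x = ln(689) / 0.191
x = 34.216 cm

34.216


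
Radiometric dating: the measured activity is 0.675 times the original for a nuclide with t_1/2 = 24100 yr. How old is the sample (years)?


lambda = ln(2) / t_half = ln(2) / 24100 = 2.876129e-05 /yr
t = -ln(A/A0) / lambda
t = -ln(0.675) / 2.876129e-05
t = 13666 yr

13666


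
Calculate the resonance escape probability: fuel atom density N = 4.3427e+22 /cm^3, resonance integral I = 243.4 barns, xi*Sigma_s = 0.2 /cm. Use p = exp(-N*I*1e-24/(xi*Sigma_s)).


p = exp(-N * I * 1e-24 / (xi*Sigma_s))
p = exp(-4.3427e+22 * 243.4 * 1e-24 / 0.2)
p = 1.1149e-23

1.1149e-23


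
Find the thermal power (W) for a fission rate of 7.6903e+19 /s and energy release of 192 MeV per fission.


P = fission_rate * E_MeV * 1.602e-13
P = 7.6903e+19 * 192 * 1.602e-13
P = 2.3654e+09 W

2.3654e+09


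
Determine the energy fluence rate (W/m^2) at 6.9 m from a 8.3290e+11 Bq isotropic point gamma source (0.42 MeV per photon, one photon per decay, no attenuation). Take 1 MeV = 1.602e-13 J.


psi = A * E * 1.602e-13 / (4*pi*r^2)
psi = 8.3290e+11 * 0.42 * 1.602e-13 / (4*pi*6.9^2)
psi = 9.3669e-05 W/m^2

9.3669e-05


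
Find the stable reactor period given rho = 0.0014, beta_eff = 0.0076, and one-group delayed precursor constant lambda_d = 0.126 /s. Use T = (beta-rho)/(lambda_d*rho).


T = (beta - rho) / (lambda_d * rho)
T = (0.0076 - 0.0014) / (0.126 * 0.0014)
T = 35.147 s

35.147


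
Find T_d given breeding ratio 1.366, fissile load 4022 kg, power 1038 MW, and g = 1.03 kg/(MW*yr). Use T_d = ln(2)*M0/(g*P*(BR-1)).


Breeding gain G = BR - 1 = 1.366 - 1 = 0.366
Fissile production rate = g * P * G = 1.03 * 1038 * 0.366 = 391.30524 kg/yr
T_d = ln(2) * M0 / (g * P * G)
T_d = ln(2) * 4022 / 391.30524 = 7.1245 yr

7.1245


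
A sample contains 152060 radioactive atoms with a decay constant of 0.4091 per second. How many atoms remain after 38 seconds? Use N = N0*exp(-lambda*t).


N = N0 * exp(-lambda * t)
N = 152060 * exp(-0.4091 * 38)
N = 0.026950

0.026950


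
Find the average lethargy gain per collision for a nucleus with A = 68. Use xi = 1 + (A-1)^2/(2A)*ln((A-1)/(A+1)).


xi = 1 + (A-1)^2/(2A) * ln((A-1)/(A+1))
xi = 1 + (68-1)^2/(2*68) * ln((68-1)/(68 +1))
xi = 0.029126

0.029126


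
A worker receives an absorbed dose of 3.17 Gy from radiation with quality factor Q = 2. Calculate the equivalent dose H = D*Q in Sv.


H = D * Q
H = 3.17 * 2
H = 6.3400 Sv

6.3400


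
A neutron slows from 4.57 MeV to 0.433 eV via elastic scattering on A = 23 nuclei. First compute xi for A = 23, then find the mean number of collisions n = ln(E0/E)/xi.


xi = 1 + (A-1)^2/(2A)*ln((A-1)/(A+1)) = 0.08448899 (for A = 23)
n = ln(E0/E) / xi
n = ln(4.57e6 / 0.433) / 0.08448899
n = ln(1.055427e+07) / 0.08448899 = 191.41

191.41


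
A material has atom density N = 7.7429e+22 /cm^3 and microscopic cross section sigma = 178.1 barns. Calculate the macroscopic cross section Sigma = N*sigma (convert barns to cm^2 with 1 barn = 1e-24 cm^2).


Sigma = N * sigma_barns * 1e-24
Sigma = 7.7429e+22 * 178.1 * 1e-24
Sigma = 13.790 /cm

13.790


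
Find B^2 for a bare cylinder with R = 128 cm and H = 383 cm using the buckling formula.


B^2 = (2.405/R)^2 + (pi/H)^2
B^2 = (2.405/128)^2 + (pi/383)^2
B^2 = 4.2031e-04 /cm^2

4.2031e-04


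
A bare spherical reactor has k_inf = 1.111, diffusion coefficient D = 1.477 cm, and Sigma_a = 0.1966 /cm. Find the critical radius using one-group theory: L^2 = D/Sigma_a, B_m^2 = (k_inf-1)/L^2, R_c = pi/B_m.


L^2 = D / Sigma_a = 1.477 / 0.1966 = 7.512716 cm^2
B_m^2 = (k_inf - 1) / L^2 = (1.111 - 1) / 7.512716 = 0.01477495 /cm^2
For a bare sphere: B_g = pi/R, so R_c = pi / sqrt(B_m^2)
R_c = pi / sqrt(0.01477495) = 25.846 cm

25.846


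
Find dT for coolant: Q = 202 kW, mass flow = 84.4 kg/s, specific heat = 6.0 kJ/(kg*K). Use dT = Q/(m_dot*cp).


dT = Q / (m_dot * cp)
dT = 202 / (84.4 * 6.0)
dT = 0.39889 C

0.39889


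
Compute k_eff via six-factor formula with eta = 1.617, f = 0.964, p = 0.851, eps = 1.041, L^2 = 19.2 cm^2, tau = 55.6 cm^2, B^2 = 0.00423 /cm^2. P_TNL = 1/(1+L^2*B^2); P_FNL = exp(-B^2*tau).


k_inf = eta*f*p*eps = 1.617*0.964*0.851*1.041 = 1.380916
P_TNL = 1/(1 + L^2*B^2) = 1/(1 + 19.2*0.00423) = 0.9248846
P_FNL = exp(-B^2*tau) = exp(-0.00423*55.6) = 0.7904222
k_eff = k_inf * P_TNL * P_FNL = 1.380916 * 0.9248846 * 0.7904222
k_eff = 1.0095

1.0095


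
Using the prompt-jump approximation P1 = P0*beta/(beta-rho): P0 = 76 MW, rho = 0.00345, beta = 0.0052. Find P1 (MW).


P1/P0 = beta / (beta - rho)
P1/P0 = 0.0052 / (0.0052 - 0.00345) = 2.971429
P1 = 76 * 2.971429 = 225.83 MW

225.83


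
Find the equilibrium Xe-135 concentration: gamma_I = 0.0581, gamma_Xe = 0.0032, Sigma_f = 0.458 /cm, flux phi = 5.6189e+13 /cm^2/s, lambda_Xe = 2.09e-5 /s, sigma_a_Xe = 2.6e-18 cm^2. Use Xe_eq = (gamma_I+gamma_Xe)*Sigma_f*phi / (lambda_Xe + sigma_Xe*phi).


Xe_eq = (gamma_I + gamma_Xe) * Sigma_f * phi / (lambda_Xe + sigma_Xe * phi)
Numerator = (0.0581 + 0.0032) * 0.458 * 5.6189e+13 = 1.577529e+12
Denominator = 2.09e-5 + 2.6e-18 * 5.6189e+13 = 1.669914e-04
Xe_eq = 1.577529e+12 / 1.669914e-04 = 9.4468e+15 /cm^3

9.4468e+15


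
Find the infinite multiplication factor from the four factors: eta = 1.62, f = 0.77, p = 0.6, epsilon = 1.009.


k_inf = eta * f * p * epsilon
k_inf = 1.62 * 0.77 * 0.6 * 1.009
k_inf = 0.75518

0.75518


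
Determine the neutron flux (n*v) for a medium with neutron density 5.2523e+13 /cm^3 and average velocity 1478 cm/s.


phi = n * v
phi = 5.2523e+13 * 1478
phi = 7.7629e+16 /cm^2/s

7.7629e+16


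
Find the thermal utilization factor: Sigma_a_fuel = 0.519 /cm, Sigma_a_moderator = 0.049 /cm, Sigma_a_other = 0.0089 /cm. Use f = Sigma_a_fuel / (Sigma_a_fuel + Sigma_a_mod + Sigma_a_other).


f = Sigma_a_fuel / (Sigma_a_fuel + Sigma_a_mod + Sigma_a_other)
f = 0.519 / (0.519 + 0.049 + 0.0089)
f = 0.89964

0.89964
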